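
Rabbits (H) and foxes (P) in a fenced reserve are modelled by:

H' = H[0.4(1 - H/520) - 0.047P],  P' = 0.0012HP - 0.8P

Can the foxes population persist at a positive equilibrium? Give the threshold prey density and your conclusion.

The predator equation gives dP/dt > 0 only when H > 0.8/0.0012 = 667.
Without the predator, H → K = 520. Since 520 < 667, the predator cannot invade.

Threshold H = 667; K < 667, so no, the predator goes extinct.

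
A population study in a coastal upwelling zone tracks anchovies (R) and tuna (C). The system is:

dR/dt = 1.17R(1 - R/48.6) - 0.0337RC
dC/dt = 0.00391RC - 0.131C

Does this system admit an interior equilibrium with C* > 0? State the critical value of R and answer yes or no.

Threshold R = 33.5; K > 33.5, so yes, the predator persists.

The predator equation gives dC/dt > 0 only when R > 0.131/0.00391 = 33.5.
Without the predator, R → K = 48.6. Since 48.6 > 33.5, the predator can invade and persist.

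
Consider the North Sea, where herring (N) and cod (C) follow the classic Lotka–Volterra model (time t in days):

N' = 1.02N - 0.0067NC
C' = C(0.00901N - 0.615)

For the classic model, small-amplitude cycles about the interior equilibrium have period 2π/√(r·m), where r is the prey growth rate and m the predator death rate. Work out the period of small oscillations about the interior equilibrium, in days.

Here r = 1.02 and m = 0.615, so r·m = 0.627.
ω = √0.627 = 0.792 per day, hence T = 2π/ω ≈ 7.93 days.

T ≈ 7.93 days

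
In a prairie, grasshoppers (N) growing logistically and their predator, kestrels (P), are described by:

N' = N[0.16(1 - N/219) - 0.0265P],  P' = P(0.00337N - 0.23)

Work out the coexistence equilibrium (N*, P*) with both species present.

N* ≈ 68.2, P* ≈ 4.16

From dP/dt = 0 with P > 0: 0.00337N* = 0.23, so N* = 68.2.
Substitute into dN/dt = 0: 0.16(1 - 68.2/219) = 0.0265P*.
The bracket is 0.688, giving P* = 0.11/0.0265 = 4.16.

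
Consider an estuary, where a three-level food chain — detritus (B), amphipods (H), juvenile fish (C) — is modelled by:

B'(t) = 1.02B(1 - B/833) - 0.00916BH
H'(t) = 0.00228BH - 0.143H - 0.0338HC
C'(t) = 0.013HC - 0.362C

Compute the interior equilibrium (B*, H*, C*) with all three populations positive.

From dC/dt = 0: 0.013H* = 0.362, so H* = 27.8.
From dB/dt = 0: 1.02(1 - B*/833) = 0.00916·27.8, giving B* = 833·(1 - 0.25) = 625.
From dH/dt = 0: 0.00228·625 - 0.143 = 0.0338C*, so C* = 1.28/0.0338 = 37.9.

B* ≈ 625, H* ≈ 27.8, C* ≈ 37.9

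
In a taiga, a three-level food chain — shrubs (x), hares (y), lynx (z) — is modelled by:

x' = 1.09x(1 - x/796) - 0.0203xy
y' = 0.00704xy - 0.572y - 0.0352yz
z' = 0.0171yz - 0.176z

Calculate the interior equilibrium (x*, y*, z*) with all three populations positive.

x* ≈ 643, y* ≈ 10.3, z* ≈ 112

From dz/dt = 0: 0.0171y* = 0.176, so y* = 10.3.
From dx/dt = 0: 1.09(1 - x*/796) = 0.0203·10.3, giving x* = 796·(1 - 0.192) = 643.
From dy/dt = 0: 0.00704·643 - 0.572 = 0.0352z*, so z* = 3.96/0.0352 = 112.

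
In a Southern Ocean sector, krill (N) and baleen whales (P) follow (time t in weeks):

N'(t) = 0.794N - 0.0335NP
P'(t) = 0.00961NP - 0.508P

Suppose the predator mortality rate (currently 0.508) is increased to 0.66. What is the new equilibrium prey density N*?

At the interior fixed point, setting dP/dt = 0 with P > 0 fixes N* = (predator death rate)/(NP coefficient) — independent of the other coefficients.
With the change, N* = 0.66/0.00961 = 68.7; it rises from 52.9.

N* ≈ 68.7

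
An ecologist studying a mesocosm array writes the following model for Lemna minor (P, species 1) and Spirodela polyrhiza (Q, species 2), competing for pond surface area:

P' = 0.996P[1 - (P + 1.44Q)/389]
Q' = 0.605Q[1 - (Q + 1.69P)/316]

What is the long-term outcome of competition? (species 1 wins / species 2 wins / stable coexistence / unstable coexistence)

unstable coexistence (outcome depends on initial conditions)

Compare the nullcline intercepts: K1/α12 = 389/1.44 = 270 < K2 = 316; K2/α21 = 316/1.69 = 187 < K1 = 389.
Since both are reversed, neither can invade when rare; the interior point is a saddle.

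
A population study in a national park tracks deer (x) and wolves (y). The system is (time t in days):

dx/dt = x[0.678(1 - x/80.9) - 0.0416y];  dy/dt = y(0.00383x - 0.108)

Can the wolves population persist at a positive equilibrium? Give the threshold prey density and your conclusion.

The predator equation gives dy/dt > 0 only when x > 0.108/0.00383 = 28.2.
Without the predator, x → K = 80.9. Since 80.9 > 28.2, the predator can invade and persist.

Threshold x = 28.2; K > 28.2, so yes, the predator persists.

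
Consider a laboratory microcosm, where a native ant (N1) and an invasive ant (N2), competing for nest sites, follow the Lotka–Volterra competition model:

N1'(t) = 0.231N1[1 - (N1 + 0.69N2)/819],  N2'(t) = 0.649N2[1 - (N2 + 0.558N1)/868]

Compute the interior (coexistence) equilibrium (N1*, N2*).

Setting both brackets to zero gives the nullclines N1 + 0.69N2 = 819 and 0.558N1 + N2 = 868.
Substituting N2 = 868 - 0.558N1 into the first: N1(1 - 0.69·0.558) = 819 - 0.69·868.
So N1* = 220/0.615 = 358, and then N2* = 868 - 0.558·358 = 668.

N1* ≈ 358, N2* ≈ 668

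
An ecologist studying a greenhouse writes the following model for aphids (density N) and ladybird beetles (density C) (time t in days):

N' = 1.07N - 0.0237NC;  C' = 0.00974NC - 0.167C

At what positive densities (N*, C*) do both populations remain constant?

Set dC/dt = 0 with C > 0: 0.00974N - 0.167 = 0, so N* = 0.167/0.00974 = 17.1.
Set dN/dt = 0 with N > 0: 1.07 - 0.0237C = 0, so C* = 1.07/0.0237 = 45.1.

N* ≈ 17.1, C* ≈ 45.1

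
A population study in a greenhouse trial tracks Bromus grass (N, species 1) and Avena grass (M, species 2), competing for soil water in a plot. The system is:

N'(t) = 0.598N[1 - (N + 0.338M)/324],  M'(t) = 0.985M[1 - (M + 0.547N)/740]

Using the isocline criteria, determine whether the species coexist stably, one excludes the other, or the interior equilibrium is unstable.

stable coexistence

Compare the nullcline intercepts: K1/α12 = 324/0.338 = 959 > K2 = 740; K2/α21 = 740/0.547 = 1350 > K1 = 324.
Since both inequalities hold, each species can invade when rare, so the interior equilibrium is stable.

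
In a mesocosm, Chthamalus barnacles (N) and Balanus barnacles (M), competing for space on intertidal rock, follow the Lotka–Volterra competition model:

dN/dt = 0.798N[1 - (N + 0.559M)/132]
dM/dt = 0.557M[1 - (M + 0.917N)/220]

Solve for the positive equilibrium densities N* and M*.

N* ≈ 18.5, M* ≈ 203

Setting both brackets to zero gives the nullclines N + 0.559M = 132 and 0.917N + M = 220.
Substituting M = 220 - 0.917N into the first: N(1 - 0.559·0.917) = 132 - 0.559·220.
So N* = 9.02/0.487 = 18.5, and then M* = 220 - 0.917·18.5 = 203.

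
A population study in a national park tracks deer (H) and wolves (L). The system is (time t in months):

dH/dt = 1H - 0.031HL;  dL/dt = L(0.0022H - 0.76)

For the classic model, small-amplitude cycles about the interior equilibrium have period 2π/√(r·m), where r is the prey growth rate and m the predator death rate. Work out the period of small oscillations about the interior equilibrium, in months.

T ≈ 7.21 months

Here r = 1 and m = 0.76, so r·m = 0.76.
ω = √0.76 = 0.872 per month, hence T = 2π/ω ≈ 7.21 months.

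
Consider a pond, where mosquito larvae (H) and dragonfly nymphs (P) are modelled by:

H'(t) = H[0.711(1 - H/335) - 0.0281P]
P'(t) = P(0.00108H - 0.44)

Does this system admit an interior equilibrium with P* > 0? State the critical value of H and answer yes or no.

Threshold H = 407; K < 407, so no, the predator goes extinct.

The predator equation gives dP/dt > 0 only when H > 0.44/0.00108 = 407.
Without the predator, H → K = 335. Since 335 < 407, the predator cannot invade.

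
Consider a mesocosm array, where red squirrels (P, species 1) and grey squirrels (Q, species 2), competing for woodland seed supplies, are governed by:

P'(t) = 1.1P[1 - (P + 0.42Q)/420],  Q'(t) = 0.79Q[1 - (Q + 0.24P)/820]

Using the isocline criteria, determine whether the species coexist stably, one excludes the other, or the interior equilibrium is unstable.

Compare the nullcline intercepts: K1/α12 = 420/0.42 = 1000 > K2 = 820; K2/α21 = 820/0.24 = 3420 > K1 = 420.
Since both inequalities hold, each species can invade when rare, so the interior equilibrium is stable.

stable coexistence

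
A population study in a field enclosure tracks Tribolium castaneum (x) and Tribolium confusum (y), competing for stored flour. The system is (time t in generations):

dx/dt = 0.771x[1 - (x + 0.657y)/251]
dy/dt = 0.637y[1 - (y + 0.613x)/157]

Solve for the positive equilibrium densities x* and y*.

Setting both brackets to zero gives the nullclines x + 0.657y = 251 and 0.613x + y = 157.
Substituting y = 157 - 0.613x into the first: x(1 - 0.657·0.613) = 251 - 0.657·157.
So x* = 148/0.597 = 248, and then y* = 157 - 0.613·248 = 5.25.

x* ≈ 248, y* ≈ 5.25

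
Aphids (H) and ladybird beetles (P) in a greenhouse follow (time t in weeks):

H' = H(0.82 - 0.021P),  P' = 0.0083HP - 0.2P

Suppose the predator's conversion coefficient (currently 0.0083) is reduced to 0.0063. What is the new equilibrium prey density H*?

At the interior fixed point, setting dP/dt = 0 with P > 0 fixes H* = (predator death rate)/(HP coefficient) — independent of the other coefficients.
With the change, H* = 0.2/0.0063 = 31.7; it rises from 24.1.

H* ≈ 31.7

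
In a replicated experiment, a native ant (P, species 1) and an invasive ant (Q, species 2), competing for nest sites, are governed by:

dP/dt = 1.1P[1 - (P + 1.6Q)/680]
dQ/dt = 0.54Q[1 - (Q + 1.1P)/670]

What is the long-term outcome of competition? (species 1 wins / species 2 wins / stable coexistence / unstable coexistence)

unstable coexistence (outcome depends on initial conditions)

Compare the nullcline intercepts: K1/α12 = 680/1.6 = 425 < K2 = 670; K2/α21 = 670/1.1 = 609 < K1 = 680.
Since both are reversed, neither can invade when rare; the interior point is a saddle.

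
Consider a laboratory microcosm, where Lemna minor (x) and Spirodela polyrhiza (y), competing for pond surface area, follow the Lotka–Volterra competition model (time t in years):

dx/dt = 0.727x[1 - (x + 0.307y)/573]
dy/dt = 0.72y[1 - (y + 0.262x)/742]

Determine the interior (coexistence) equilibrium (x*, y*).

x* ≈ 375, y* ≈ 644

Setting both brackets to zero gives the nullclines x + 0.307y = 573 and 0.262x + y = 742.
Substituting y = 742 - 0.262x into the first: x(1 - 0.307·0.262) = 573 - 0.307·742.
So x* = 345/0.92 = 375, and then y* = 742 - 0.262·375 = 644.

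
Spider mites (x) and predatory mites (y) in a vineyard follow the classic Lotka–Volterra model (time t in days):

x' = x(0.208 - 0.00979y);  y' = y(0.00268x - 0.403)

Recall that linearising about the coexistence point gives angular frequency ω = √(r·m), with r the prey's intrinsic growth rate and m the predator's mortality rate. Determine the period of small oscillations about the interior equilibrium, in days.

Here r = 0.208 and m = 0.403, so r·m = 0.0838.
ω = √0.0838 = 0.29 per day, hence T = 2π/ω ≈ 21.7 days.

T ≈ 21.7 days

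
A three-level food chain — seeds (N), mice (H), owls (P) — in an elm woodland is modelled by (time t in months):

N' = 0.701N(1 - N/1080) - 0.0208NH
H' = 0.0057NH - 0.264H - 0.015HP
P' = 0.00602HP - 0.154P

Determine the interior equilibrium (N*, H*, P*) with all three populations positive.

From dP/dt = 0: 0.00602H* = 0.154, so H* = 25.6.
From dN/dt = 0: 0.701(1 - N*/1080) = 0.0208·25.6, giving N* = 1080·(1 - 0.759) = 260.
From dH/dt = 0: 0.0057·260 - 0.264 = 0.015P*, so P* = 1.22/0.015 = 81.3.

N* ≈ 260, H* ≈ 25.6, P* ≈ 81.3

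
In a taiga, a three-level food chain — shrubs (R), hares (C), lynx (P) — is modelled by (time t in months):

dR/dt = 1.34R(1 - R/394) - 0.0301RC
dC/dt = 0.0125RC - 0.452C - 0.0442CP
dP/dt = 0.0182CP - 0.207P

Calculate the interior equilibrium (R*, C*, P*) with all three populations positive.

R* ≈ 293, C* ≈ 11.4, P* ≈ 72.7

From dP/dt = 0: 0.0182C* = 0.207, so C* = 11.4.
From dR/dt = 0: 1.34(1 - R*/394) = 0.0301·11.4, giving R* = 394·(1 - 0.255) = 293.
From dC/dt = 0: 0.0125·293 - 0.452 = 0.0442P*, so P* = 3.21/0.0442 = 72.7.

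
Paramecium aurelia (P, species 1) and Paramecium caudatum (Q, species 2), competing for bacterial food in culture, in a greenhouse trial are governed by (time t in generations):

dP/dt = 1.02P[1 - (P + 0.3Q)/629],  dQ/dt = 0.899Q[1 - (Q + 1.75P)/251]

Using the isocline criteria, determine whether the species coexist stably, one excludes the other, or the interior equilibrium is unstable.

Compare the nullcline intercepts: K1/α12 = 629/0.3 = 2100 > K2 = 251; K2/α21 = 251/1.75 = 143 < K1 = 629.
Since the inequalities point opposite ways, species 1 can invade but species 2 cannot.

species 1 excludes species 2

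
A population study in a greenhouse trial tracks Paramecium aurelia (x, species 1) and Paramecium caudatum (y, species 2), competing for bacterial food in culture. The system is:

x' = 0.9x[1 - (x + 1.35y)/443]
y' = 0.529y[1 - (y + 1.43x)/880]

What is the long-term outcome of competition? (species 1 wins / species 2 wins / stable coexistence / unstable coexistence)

species 2 excludes species 1

Compare the nullcline intercepts: K1/α12 = 443/1.35 = 328 < K2 = 880; K2/α21 = 880/1.43 = 615 > K1 = 443.
Since the inequalities point opposite ways, species 2 can invade but species 1 cannot.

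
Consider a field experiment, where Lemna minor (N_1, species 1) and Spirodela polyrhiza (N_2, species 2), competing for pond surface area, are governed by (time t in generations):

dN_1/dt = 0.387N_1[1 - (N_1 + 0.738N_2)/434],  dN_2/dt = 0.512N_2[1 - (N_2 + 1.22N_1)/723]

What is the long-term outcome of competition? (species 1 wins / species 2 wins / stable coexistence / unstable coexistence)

species 2 excludes species 1

Compare the nullcline intercepts: K1/α12 = 434/0.738 = 588 < K2 = 723; K2/α21 = 723/1.22 = 593 > K1 = 434.
Since the inequalities point opposite ways, species 2 can invade but species 1 cannot.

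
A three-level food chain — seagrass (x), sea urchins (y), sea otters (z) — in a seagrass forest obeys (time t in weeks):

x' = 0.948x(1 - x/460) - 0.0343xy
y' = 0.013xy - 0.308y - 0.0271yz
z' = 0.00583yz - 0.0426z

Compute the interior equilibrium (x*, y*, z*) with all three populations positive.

From dz/dt = 0: 0.00583y* = 0.0426, so y* = 7.31.
From dx/dt = 0: 0.948(1 - x*/460) = 0.0343·7.31, giving x* = 460·(1 - 0.264) = 338.
From dy/dt = 0: 0.013·338 - 0.308 = 0.0271z*, so z* = 4.09/0.0271 = 151.

x* ≈ 338, y* ≈ 7.31, z* ≈ 151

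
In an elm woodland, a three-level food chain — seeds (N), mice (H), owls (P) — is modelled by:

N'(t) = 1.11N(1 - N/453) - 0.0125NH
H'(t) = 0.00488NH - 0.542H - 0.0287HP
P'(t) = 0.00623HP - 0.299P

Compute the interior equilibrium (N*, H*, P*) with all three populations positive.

N* ≈ 208, H* ≈ 48, P* ≈ 16.5

From dP/dt = 0: 0.00623H* = 0.299, so H* = 48.
From dN/dt = 0: 1.11(1 - N*/453) = 0.0125·48, giving N* = 453·(1 - 0.54) = 208.
From dH/dt = 0: 0.00488·208 - 0.542 = 0.0287P*, so P* = 0.474/0.0287 = 16.5.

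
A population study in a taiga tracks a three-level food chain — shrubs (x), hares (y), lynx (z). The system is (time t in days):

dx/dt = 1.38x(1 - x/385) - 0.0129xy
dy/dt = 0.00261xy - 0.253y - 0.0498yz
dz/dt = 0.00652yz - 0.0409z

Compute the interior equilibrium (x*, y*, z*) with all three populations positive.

From dz/dt = 0: 0.00652y* = 0.0409, so y* = 6.27.
From dx/dt = 0: 1.38(1 - x*/385) = 0.0129·6.27, giving x* = 385·(1 - 0.0586) = 362.
From dy/dt = 0: 0.00261·362 - 0.253 = 0.0498z*, so z* = 0.693/0.0498 = 13.9.

x* ≈ 362, y* ≈ 6.27, z* ≈ 13.9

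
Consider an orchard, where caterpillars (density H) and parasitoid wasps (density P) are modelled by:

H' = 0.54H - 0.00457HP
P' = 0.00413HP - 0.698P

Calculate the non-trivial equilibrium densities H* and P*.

H* ≈ 169, P* ≈ 118

Set dP/dt = 0 with P > 0: 0.00413H - 0.698 = 0, so H* = 0.698/0.00413 = 169.
Set dH/dt = 0 with H > 0: 0.54 - 0.00457P = 0, so P* = 0.54/0.00457 = 118.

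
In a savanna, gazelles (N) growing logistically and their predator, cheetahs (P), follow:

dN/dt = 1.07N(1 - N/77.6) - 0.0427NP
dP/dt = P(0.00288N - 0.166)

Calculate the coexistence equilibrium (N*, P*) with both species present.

From dP/dt = 0 with P > 0: 0.00288N* = 0.166, so N* = 57.6.
Substitute into dN/dt = 0: 1.07(1 - 57.6/77.6) = 0.0427P*.
The bracket is 0.257, giving P* = 0.275/0.0427 = 6.45.

N* ≈ 57.6, P* ≈ 6.45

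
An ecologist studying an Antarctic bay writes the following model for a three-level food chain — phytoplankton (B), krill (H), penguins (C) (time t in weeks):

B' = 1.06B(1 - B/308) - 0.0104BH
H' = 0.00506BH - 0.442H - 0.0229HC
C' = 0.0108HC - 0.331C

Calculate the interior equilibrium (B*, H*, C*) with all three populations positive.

B* ≈ 215, H* ≈ 30.6, C* ≈ 28.3

From dC/dt = 0: 0.0108H* = 0.331, so H* = 30.6.
From dB/dt = 0: 1.06(1 - B*/308) = 0.0104·30.6, giving B* = 308·(1 - 0.301) = 215.
From dH/dt = 0: 0.00506·215 - 0.442 = 0.0229C*, so C* = 0.648/0.0229 = 28.3.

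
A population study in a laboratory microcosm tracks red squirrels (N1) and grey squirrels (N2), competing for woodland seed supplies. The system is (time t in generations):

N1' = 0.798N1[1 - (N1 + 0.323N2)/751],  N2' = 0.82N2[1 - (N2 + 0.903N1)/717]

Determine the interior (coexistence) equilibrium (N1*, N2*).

Setting both brackets to zero gives the nullclines N1 + 0.323N2 = 751 and 0.903N1 + N2 = 717.
Substituting N2 = 717 - 0.903N1 into the first: N1(1 - 0.323·0.903) = 751 - 0.323·717.
So N1* = 519/0.708 = 733, and then N2* = 717 - 0.903·733 = 54.8.

N1* ≈ 733, N2* ≈ 54.8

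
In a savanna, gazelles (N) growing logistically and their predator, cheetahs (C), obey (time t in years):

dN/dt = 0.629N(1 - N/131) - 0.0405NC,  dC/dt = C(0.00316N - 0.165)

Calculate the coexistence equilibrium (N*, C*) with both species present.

N* ≈ 52.2, C* ≈ 9.34

From dC/dt = 0 with C > 0: 0.00316N* = 0.165, so N* = 52.2.
Substitute into dN/dt = 0: 0.629(1 - 52.2/131) = 0.0405C*.
The bracket is 0.601, giving C* = 0.378/0.0405 = 9.34.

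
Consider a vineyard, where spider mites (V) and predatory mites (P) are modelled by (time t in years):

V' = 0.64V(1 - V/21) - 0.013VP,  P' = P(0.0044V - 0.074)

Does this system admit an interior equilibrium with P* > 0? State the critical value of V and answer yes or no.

Threshold V = 16.8; K > 16.8, so yes, the predator persists.

The predator equation gives dP/dt > 0 only when V > 0.074/0.0044 = 16.8.
Without the predator, V → K = 21. Since 21 > 16.8, the predator can invade and persist.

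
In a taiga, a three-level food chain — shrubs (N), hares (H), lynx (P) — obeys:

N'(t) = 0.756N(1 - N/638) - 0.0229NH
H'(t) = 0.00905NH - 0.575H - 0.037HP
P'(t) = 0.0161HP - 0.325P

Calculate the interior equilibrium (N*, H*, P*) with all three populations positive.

N* ≈ 248, H* ≈ 20.2, P* ≈ 45.1

From dP/dt = 0: 0.0161H* = 0.325, so H* = 20.2.
From dN/dt = 0: 0.756(1 - N*/638) = 0.0229·20.2, giving N* = 638·(1 - 0.611) = 248.
From dH/dt = 0: 0.00905·248 - 0.575 = 0.037P*, so P* = 1.67/0.037 = 45.1.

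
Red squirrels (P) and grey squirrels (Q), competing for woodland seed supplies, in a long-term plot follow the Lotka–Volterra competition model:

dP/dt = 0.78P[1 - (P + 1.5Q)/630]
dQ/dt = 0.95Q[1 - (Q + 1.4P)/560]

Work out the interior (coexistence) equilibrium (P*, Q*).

P* ≈ 191, Q* ≈ 293

Setting both brackets to zero gives the nullclines P + 1.5Q = 630 and 1.4P + Q = 560.
Substituting Q = 560 - 1.4P into the first: P(1 - 1.5·1.4) = 630 - 1.5·560.
So P* = -210/-1.1 = 191, and then Q* = 560 - 1.4·191 = 293.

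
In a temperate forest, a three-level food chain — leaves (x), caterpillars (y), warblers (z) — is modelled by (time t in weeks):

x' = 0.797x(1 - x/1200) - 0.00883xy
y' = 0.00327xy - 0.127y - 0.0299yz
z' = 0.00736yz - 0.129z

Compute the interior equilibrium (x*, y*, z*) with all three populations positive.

From dz/dt = 0: 0.00736y* = 0.129, so y* = 17.5.
From dx/dt = 0: 0.797(1 - x*/1200) = 0.00883·17.5, giving x* = 1200·(1 - 0.194) = 967.
From dy/dt = 0: 0.00327·967 - 0.127 = 0.0299z*, so z* = 3.04/0.0299 = 102.

x* ≈ 967, y* ≈ 17.5, z* ≈ 102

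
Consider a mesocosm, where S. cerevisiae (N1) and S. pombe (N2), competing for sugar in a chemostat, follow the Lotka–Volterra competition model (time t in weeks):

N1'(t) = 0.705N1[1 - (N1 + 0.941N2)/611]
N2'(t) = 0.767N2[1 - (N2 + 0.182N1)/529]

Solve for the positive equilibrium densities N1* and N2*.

N1* ≈ 137, N2* ≈ 504

Setting both brackets to zero gives the nullclines N1 + 0.941N2 = 611 and 0.182N1 + N2 = 529.
Substituting N2 = 529 - 0.182N1 into the first: N1(1 - 0.941·0.182) = 611 - 0.941·529.
So N1* = 113/0.829 = 137, and then N2* = 529 - 0.182·137 = 504.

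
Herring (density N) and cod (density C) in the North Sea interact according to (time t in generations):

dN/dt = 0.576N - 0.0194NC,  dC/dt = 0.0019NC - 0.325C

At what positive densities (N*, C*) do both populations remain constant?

N* ≈ 171, C* ≈ 29.7

Set dC/dt = 0 with C > 0: 0.0019N - 0.325 = 0, so N* = 0.325/0.0019 = 171.
Set dN/dt = 0 with N > 0: 0.576 - 0.0194C = 0, so C* = 0.576/0.0194 = 29.7.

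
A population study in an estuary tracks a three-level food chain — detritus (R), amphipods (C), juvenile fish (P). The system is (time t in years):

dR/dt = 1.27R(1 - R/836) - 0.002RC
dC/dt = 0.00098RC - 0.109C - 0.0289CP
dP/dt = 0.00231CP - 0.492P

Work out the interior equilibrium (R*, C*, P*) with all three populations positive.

From dP/dt = 0: 0.00231C* = 0.492, so C* = 213.
From dR/dt = 0: 1.27(1 - R*/836) = 0.002·213, giving R* = 836·(1 - 0.335) = 556.
From dC/dt = 0: 0.00098·556 - 0.109 = 0.0289P*, so P* = 0.435/0.0289 = 15.1.

R* ≈ 556, C* ≈ 213, P* ≈ 15.1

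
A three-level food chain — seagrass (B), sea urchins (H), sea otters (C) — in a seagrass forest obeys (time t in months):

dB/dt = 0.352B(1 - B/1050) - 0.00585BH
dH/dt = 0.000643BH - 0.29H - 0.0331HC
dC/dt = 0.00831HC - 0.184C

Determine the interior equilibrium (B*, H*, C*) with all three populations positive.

B* ≈ 664, H* ≈ 22.1, C* ≈ 4.13

From dC/dt = 0: 0.00831H* = 0.184, so H* = 22.1.
From dB/dt = 0: 0.352(1 - B*/1050) = 0.00585·22.1, giving B* = 1050·(1 - 0.368) = 664.
From dH/dt = 0: 0.000643·664 - 0.29 = 0.0331C*, so C* = 0.137/0.0331 = 4.13.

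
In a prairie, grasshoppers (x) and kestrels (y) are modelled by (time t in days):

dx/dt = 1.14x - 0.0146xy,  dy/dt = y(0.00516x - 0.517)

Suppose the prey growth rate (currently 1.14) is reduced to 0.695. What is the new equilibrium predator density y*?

At the interior fixed point, setting dx/dt = 0 with x > 0 fixes y* = (prey growth rate)/(xy coefficient) — independent of the other coefficients.
With the change, y* = 0.695/0.0146 = 47.6; it falls from 78.1.

y* ≈ 47.6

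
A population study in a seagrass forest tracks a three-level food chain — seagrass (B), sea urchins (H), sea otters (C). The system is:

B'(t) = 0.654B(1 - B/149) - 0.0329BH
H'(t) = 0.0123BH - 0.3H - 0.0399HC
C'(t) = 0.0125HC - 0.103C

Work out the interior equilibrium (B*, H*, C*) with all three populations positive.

B* ≈ 87.2, H* ≈ 8.24, C* ≈ 19.4

From dC/dt = 0: 0.0125H* = 0.103, so H* = 8.24.
From dB/dt = 0: 0.654(1 - B*/149) = 0.0329·8.24, giving B* = 149·(1 - 0.415) = 87.2.
From dH/dt = 0: 0.0123·87.2 - 0.3 = 0.0399C*, so C* = 0.773/0.0399 = 19.4.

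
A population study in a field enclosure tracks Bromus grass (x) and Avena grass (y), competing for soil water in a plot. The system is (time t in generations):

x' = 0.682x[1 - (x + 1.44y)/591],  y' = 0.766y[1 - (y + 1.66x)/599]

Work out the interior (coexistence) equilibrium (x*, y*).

x* ≈ 195, y* ≈ 275

Setting both brackets to zero gives the nullclines x + 1.44y = 591 and 1.66x + y = 599.
Substituting y = 599 - 1.66x into the first: x(1 - 1.44·1.66) = 591 - 1.44·599.
So x* = -272/-1.39 = 195, and then y* = 599 - 1.66·195 = 275.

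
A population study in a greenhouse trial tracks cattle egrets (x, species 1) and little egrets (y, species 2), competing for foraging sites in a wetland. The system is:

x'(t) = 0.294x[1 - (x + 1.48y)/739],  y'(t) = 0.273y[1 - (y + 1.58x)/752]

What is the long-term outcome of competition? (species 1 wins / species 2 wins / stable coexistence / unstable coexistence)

unstable coexistence (outcome depends on initial conditions)

Compare the nullcline intercepts: K1/α12 = 739/1.48 = 499 < K2 = 752; K2/α21 = 752/1.58 = 476 < K1 = 739.
Since both are reversed, neither can invade when rare; the interior point is a saddle.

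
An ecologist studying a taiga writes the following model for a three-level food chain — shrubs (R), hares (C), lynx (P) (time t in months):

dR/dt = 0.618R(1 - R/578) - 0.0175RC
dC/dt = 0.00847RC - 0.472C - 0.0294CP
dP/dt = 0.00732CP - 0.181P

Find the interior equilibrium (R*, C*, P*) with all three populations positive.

R* ≈ 173, C* ≈ 24.7, P* ≈ 33.9

From dP/dt = 0: 0.00732C* = 0.181, so C* = 24.7.
From dR/dt = 0: 0.618(1 - R*/578) = 0.0175·24.7, giving R* = 578·(1 - 0.7) = 173.
From dC/dt = 0: 0.00847·173 - 0.472 = 0.0294P*, so P* = 0.996/0.0294 = 33.9.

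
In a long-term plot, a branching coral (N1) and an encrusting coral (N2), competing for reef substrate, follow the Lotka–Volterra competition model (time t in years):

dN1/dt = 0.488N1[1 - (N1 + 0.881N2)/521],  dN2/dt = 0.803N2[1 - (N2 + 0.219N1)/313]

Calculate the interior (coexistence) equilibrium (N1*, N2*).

N1* ≈ 304, N2* ≈ 246

Setting both brackets to zero gives the nullclines N1 + 0.881N2 = 521 and 0.219N1 + N2 = 313.
Substituting N2 = 313 - 0.219N1 into the first: N1(1 - 0.881·0.219) = 521 - 0.881·313.
So N1* = 245/0.807 = 304, and then N2* = 313 - 0.219·304 = 246.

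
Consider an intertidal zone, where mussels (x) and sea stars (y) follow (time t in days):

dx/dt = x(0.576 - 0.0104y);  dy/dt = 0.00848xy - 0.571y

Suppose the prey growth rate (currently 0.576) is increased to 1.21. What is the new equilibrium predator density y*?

At the interior fixed point, setting dx/dt = 0 with x > 0 fixes y* = (prey growth rate)/(xy coefficient) — independent of the other coefficients.
With the change, y* = 1.21/0.0104 = 116; it rises from 55.4.

y* ≈ 116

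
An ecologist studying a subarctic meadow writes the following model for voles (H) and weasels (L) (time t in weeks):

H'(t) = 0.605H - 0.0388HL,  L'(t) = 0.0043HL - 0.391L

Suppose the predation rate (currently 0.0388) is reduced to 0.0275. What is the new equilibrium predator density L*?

At the interior fixed point, setting dH/dt = 0 with H > 0 fixes L* = (prey growth rate)/(HL coefficient) — independent of the other coefficients.
With the change, L* = 0.605/0.0275 = 22; it rises from 15.6.

L* ≈ 22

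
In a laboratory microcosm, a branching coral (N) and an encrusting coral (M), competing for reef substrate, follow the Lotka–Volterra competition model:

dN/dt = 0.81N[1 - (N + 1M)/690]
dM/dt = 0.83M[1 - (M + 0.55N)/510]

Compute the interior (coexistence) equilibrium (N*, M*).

N* ≈ 400, M* ≈ 290

Setting both brackets to zero gives the nullclines N + 1M = 690 and 0.55N + M = 510.
Substituting M = 510 - 0.55N into the first: N(1 - 1·0.55) = 690 - 1·510.
So N* = 180/0.45 = 400, and then M* = 510 - 0.55·400 = 290.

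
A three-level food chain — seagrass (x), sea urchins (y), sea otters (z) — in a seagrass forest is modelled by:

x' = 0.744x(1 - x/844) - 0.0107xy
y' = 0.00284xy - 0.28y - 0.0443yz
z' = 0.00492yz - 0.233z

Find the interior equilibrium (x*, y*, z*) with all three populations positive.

x* ≈ 269, y* ≈ 47.4, z* ≈ 10.9

From dz/dt = 0: 0.00492y* = 0.233, so y* = 47.4.
From dx/dt = 0: 0.744(1 - x*/844) = 0.0107·47.4, giving x* = 844·(1 - 0.681) = 269.
From dy/dt = 0: 0.00284·269 - 0.28 = 0.0443z*, so z* = 0.484/0.0443 = 10.9.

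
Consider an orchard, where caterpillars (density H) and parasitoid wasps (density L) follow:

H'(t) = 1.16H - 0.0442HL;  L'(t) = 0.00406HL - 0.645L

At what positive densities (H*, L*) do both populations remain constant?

Set dL/dt = 0 with L > 0: 0.00406H - 0.645 = 0, so H* = 0.645/0.00406 = 159.
Set dH/dt = 0 with H > 0: 1.16 - 0.0442L = 0, so L* = 1.16/0.0442 = 26.2.

H* ≈ 159, L* ≈ 26.2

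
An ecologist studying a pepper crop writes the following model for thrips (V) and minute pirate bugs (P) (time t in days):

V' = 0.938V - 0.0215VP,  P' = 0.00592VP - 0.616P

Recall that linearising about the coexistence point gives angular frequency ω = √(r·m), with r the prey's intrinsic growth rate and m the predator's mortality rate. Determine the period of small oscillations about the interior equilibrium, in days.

T ≈ 8.27 days

Here r = 0.938 and m = 0.616, so r·m = 0.578.
ω = √0.578 = 0.76 per day, hence T = 2π/ω ≈ 8.27 days.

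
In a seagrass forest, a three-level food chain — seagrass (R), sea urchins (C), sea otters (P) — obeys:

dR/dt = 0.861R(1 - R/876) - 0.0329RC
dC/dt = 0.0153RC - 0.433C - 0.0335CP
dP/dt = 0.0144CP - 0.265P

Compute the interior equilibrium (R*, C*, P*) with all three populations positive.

R* ≈ 260, C* ≈ 18.4, P* ≈ 106

From dP/dt = 0: 0.0144C* = 0.265, so C* = 18.4.
From dR/dt = 0: 0.861(1 - R*/876) = 0.0329·18.4, giving R* = 876·(1 - 0.703) = 260.
From dC/dt = 0: 0.0153·260 - 0.433 = 0.0335P*, so P* = 3.55/0.0335 = 106.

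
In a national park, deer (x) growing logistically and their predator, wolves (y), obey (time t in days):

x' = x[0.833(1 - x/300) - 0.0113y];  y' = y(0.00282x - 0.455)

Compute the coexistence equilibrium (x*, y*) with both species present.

From dy/dt = 0 with y > 0: 0.00282x* = 0.455, so x* = 161.
Substitute into dx/dt = 0: 0.833(1 - 161/300) = 0.0113y*.
The bracket is 0.462, giving y* = 0.385/0.0113 = 34.1.

x* ≈ 161, y* ≈ 34.1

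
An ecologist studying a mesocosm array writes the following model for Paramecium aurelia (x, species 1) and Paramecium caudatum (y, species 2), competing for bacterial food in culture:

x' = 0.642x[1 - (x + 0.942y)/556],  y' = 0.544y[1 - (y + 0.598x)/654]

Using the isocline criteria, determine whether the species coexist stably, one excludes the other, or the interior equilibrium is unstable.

Compare the nullcline intercepts: K1/α12 = 556/0.942 = 590 < K2 = 654; K2/α21 = 654/0.598 = 1090 > K1 = 556.
Since the inequalities point opposite ways, species 2 can invade but species 1 cannot.

species 2 excludes species 1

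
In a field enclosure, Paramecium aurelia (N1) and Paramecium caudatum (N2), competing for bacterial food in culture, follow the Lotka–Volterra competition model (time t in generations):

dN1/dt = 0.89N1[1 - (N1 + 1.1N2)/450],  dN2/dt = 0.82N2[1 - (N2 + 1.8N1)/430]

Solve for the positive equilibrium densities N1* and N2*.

Setting both brackets to zero gives the nullclines N1 + 1.1N2 = 450 and 1.8N1 + N2 = 430.
Substituting N2 = 430 - 1.8N1 into the first: N1(1 - 1.1·1.8) = 450 - 1.1·430.
So N1* = -23/-0.98 = 23.5, and then N2* = 430 - 1.8·23.5 = 388.

N1* ≈ 23.5, N2* ≈ 388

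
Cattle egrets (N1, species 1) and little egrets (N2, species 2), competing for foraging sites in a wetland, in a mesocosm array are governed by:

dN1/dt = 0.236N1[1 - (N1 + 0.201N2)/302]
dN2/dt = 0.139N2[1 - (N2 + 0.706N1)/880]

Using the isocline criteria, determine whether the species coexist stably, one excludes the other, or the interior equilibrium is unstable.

Compare the nullcline intercepts: K1/α12 = 302/0.201 = 1500 > K2 = 880; K2/α21 = 880/0.706 = 1250 > K1 = 302.
Since both inequalities hold, each species can invade when rare, so the interior equilibrium is stable.

stable coexistence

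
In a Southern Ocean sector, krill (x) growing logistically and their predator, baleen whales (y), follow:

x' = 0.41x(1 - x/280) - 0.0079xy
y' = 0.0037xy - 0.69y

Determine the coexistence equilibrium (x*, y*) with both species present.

From dy/dt = 0 with y > 0: 0.0037x* = 0.69, so x* = 186.
Substitute into dx/dt = 0: 0.41(1 - 186/280) = 0.0079y*.
The bracket is 0.334, giving y* = 0.137/0.0079 = 17.3.

x* ≈ 186, y* ≈ 17.3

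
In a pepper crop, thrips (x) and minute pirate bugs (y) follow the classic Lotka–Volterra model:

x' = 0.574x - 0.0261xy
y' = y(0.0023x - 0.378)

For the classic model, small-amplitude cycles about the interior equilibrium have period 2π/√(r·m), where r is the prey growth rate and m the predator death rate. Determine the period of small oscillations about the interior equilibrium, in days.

T ≈ 13.5 days

Here r = 0.574 and m = 0.378, so r·m = 0.217.
ω = √0.217 = 0.466 per day, hence T = 2π/ω ≈ 13.5 days.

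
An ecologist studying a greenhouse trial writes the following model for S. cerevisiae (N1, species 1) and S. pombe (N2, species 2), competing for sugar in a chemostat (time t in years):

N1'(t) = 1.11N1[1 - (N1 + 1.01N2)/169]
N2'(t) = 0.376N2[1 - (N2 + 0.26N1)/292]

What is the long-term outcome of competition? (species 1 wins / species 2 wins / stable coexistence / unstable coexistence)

species 2 excludes species 1

Compare the nullcline intercepts: K1/α12 = 169/1.01 = 167 < K2 = 292; K2/α21 = 292/0.26 = 1120 > K1 = 169.
Since the inequalities point opposite ways, species 2 can invade but species 1 cannot.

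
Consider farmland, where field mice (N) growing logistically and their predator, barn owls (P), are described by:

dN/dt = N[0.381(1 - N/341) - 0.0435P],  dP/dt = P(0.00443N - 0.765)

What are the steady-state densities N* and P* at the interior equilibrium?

N* ≈ 173, P* ≈ 4.32

From dP/dt = 0 with P > 0: 0.00443N* = 0.765, so N* = 173.
Substitute into dN/dt = 0: 0.381(1 - 173/341) = 0.0435P*.
The bracket is 0.494, giving P* = 0.188/0.0435 = 4.32.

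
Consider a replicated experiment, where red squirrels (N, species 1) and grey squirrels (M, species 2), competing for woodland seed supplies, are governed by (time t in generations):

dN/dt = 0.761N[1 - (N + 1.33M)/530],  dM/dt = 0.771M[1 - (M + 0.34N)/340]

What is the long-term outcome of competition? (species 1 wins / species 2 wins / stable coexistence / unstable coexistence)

Compare the nullcline intercepts: K1/α12 = 530/1.33 = 398 > K2 = 340; K2/α21 = 340/0.34 = 1000 > K1 = 530.
Since both inequalities hold, each species can invade when rare, so the interior equilibrium is stable.

stable coexistence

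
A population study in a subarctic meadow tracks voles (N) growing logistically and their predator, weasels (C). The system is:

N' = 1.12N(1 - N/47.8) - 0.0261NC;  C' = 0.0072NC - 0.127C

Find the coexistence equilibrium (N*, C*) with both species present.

From dC/dt = 0 with C > 0: 0.0072N* = 0.127, so N* = 17.6.
Substitute into dN/dt = 0: 1.12(1 - 17.6/47.8) = 0.0261C*.
The bracket is 0.631, giving C* = 0.707/0.0261 = 27.1.

N* ≈ 17.6, C* ≈ 27.1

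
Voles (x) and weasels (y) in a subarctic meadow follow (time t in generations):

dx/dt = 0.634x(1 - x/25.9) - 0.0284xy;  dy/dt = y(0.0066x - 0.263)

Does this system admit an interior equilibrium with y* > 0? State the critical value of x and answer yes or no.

The predator equation gives dy/dt > 0 only when x > 0.263/0.0066 = 39.8.
Without the predator, x → K = 25.9. Since 25.9 < 39.8, the predator cannot invade.

Threshold x = 39.8; K < 39.8, so no, the predator goes extinct.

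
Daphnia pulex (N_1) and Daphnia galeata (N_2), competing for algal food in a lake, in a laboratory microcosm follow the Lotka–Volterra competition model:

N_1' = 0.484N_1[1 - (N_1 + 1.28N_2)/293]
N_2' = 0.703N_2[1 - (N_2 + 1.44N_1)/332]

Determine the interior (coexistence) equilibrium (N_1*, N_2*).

N_1* ≈ 156, N_2* ≈ 107

Setting both brackets to zero gives the nullclines N_1 + 1.28N_2 = 293 and 1.44N_1 + N_2 = 332.
Substituting N_2 = 332 - 1.44N_1 into the first: N_1(1 - 1.28·1.44) = 293 - 1.28·332.
So N_1* = -132/-0.843 = 156, and then N_2* = 332 - 1.44·156 = 107.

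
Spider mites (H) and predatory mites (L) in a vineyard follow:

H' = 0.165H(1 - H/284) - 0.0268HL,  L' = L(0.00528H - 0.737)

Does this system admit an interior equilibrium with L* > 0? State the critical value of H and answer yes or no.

Threshold H = 140; K > 140, so yes, the predator persists.

The predator equation gives dL/dt > 0 only when H > 0.737/0.00528 = 140.
Without the predator, H → K = 284. Since 284 > 140, the predator can invade and persist.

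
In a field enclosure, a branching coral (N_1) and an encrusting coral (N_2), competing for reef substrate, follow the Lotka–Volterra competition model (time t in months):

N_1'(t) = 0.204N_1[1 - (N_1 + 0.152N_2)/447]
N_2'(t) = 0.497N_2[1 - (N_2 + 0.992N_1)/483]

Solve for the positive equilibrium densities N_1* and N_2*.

N_1* ≈ 440, N_2* ≈ 46.6

Setting both brackets to zero gives the nullclines N_1 + 0.152N_2 = 447 and 0.992N_1 + N_2 = 483.
Substituting N_2 = 483 - 0.992N_1 into the first: N_1(1 - 0.152·0.992) = 447 - 0.152·483.
So N_1* = 374/0.849 = 440, and then N_2* = 483 - 0.992·440 = 46.6.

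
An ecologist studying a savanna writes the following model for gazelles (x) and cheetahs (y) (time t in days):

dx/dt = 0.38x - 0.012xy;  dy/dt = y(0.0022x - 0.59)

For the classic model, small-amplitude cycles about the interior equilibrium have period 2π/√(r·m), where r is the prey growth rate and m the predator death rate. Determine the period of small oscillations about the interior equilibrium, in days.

Here r = 0.38 and m = 0.59, so r·m = 0.224.
ω = √0.224 = 0.473 per day, hence T = 2π/ω ≈ 13.3 days.

T ≈ 13.3 days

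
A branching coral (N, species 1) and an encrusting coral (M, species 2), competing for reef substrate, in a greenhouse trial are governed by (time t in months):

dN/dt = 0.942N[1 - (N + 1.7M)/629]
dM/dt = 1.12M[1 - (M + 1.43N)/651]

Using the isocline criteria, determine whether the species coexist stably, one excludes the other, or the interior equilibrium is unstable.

unstable coexistence (outcome depends on initial conditions)

Compare the nullcline intercepts: K1/α12 = 629/1.7 = 370 < K2 = 651; K2/α21 = 651/1.43 = 455 < K1 = 629.
Since both are reversed, neither can invade when rare; the interior point is a saddle.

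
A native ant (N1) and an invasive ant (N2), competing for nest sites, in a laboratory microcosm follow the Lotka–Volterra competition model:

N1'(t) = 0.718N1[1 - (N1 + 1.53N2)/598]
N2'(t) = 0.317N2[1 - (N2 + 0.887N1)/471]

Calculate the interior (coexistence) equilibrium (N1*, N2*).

N1* ≈ 343, N2* ≈ 166

Setting both brackets to zero gives the nullclines N1 + 1.53N2 = 598 and 0.887N1 + N2 = 471.
Substituting N2 = 471 - 0.887N1 into the first: N1(1 - 1.53·0.887) = 598 - 1.53·471.
So N1* = -123/-0.357 = 343, and then N2* = 471 - 0.887·343 = 166.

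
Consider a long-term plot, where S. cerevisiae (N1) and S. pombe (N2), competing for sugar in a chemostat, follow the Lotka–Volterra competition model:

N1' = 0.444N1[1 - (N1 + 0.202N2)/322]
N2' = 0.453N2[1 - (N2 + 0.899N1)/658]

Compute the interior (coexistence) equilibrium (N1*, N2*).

Setting both brackets to zero gives the nullclines N1 + 0.202N2 = 322 and 0.899N1 + N2 = 658.
Substituting N2 = 658 - 0.899N1 into the first: N1(1 - 0.202·0.899) = 322 - 0.202·658.
So N1* = 189/0.818 = 231, and then N2* = 658 - 0.899·231 = 450.

N1* ≈ 231, N2* ≈ 450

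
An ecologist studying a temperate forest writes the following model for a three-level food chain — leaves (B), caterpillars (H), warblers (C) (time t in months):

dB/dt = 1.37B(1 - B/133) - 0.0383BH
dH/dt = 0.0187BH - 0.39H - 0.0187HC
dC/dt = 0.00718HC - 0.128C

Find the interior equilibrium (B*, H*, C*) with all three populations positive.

From dC/dt = 0: 0.00718H* = 0.128, so H* = 17.8.
From dB/dt = 0: 1.37(1 - B*/133) = 0.0383·17.8, giving B* = 133·(1 - 0.498) = 66.7.
From dH/dt = 0: 0.0187·66.7 - 0.39 = 0.0187C*, so C* = 0.858/0.0187 = 45.9.

B* ≈ 66.7, H* ≈ 17.8, C* ≈ 45.9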